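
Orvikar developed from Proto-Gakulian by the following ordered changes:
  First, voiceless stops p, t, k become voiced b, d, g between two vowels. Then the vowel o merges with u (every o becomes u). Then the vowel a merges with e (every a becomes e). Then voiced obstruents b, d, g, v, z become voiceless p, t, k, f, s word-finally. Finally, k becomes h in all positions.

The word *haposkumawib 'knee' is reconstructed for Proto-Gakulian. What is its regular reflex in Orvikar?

hebushumewip

Orvikar: *haposkumawib > haboskumawib > habuskumawib > hebuskumewib > hebuskumewip > hebushumewip  (by intervocalic voicing, vowel merger, vowel merger, final devoicing, unconditioned shift)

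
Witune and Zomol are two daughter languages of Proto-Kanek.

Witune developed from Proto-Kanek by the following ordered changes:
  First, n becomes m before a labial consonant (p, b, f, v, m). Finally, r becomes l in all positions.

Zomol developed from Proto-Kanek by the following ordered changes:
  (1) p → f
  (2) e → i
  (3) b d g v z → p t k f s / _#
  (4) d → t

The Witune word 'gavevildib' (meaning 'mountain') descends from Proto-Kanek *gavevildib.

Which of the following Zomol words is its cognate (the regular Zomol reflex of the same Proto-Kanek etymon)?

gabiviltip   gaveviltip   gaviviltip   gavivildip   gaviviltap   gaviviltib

Zomol: start from *gavevildib.
  rule 1: no change — gavevildib
  rule 2 (vowel merger): gavevildib → gavivildib
  rule 3 (final devoicing): gavivildib → gavivildip
  rule 4 (unconditioned shift): gavivildip → gaviviltip
  ⇒ Zomol gaviviltip
The other candidates each miss or misapply at least one Zomol change.

gaviviltip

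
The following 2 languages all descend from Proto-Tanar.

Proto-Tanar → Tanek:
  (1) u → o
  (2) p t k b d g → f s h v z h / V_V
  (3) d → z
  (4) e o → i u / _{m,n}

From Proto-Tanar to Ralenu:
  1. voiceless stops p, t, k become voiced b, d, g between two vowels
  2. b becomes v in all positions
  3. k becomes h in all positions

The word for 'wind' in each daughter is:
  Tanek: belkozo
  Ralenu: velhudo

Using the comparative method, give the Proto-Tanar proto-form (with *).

*belkudo

Position 1: Tanek has b, Ralenu has v. Tanek preserves b here (none of its changes turn any other segment into b), so the proto-segment is *b.
Position 5: Tanek has o, Ralenu has u. Ralenu preserves u here (none of its changes turn any other segment into u), so the proto-segment is *u.
Position 4: Tanek has k, Ralenu has h. Tanek preserves k here (none of its changes turn any other segment into k), so the proto-segment is *k.
Verify the candidate proto-form against each daughter:
Tanek: start from *belkudo.
  rule 1 (vowel merger): belkudo → belkodo
  rule 2 (intervocalic lenition): belkodo → belkozo
  rule 3: no change — belkozo
  rule 4: no change — belkozo
  ⇒ Tanek belkozo
Ralenu: *belkudo > velkudo > velhudo  (by unconditioned shift, unconditioned shift)
No other proto-form is consistent with every reflex, so the reconstruction is *belkudo.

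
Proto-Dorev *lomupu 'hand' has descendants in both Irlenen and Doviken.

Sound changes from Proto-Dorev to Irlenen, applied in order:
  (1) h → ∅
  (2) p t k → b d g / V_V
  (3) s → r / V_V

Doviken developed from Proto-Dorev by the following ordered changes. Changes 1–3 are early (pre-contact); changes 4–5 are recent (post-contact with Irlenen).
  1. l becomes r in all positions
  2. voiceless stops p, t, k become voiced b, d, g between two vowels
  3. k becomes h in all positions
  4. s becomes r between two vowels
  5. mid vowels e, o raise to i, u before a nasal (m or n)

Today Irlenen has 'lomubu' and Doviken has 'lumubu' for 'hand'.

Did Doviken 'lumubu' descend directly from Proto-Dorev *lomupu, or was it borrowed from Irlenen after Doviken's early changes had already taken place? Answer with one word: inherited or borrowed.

If inherited, *lomupu would pass through all of Doviken's changes:
Doviken: start from *lomupu.
  rule 1 (unconditioned shift): lomupu → romupu
  rule 2 (intervocalic voicing): romupu → romubu
  rule 3: no change — romubu
  rule 4: no change — romubu
  rule 5 (pre-nasal raising): romubu → rumubu
  ⇒ Doviken rumubu
If borrowed from Irlenen 'lomubu' after the early changes, it would undergo only the recent ones:
  rule 4 (rhotacism): no change (lomubu)
  rule 5 (pre-nasal raising): lomubu → lumubu
  ⇒ as a loan: lumubu
Doviken 'lumubu' matches the loan outcome 'lumubu', not the inherited 'rumubu' — it skipped the early Doviken changes, so it was borrowed from Irlenen.

borrowed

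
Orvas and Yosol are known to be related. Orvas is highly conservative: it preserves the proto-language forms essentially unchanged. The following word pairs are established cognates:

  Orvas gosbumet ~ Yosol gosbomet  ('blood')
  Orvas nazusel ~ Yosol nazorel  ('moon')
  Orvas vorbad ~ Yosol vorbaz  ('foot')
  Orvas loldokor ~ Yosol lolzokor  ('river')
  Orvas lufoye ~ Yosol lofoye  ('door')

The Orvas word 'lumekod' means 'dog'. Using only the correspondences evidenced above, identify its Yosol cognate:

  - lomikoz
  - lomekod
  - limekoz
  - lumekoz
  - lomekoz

lomekoz

gosbumet ~ gosbomet — Orvas u corresponds to Yosol o after a consonant, before a nasal.
vorbad ~ vorbaz — Orvas d corresponds to Yosol z word-finally.
Applying these to Orvas 'lumekod':
  lumekod → lomekod   (u→o after a consonant, before a nasal)
  lomekod → lomekoz   (d→z word-finally)
So the Yosol cognate is 'lomekoz'.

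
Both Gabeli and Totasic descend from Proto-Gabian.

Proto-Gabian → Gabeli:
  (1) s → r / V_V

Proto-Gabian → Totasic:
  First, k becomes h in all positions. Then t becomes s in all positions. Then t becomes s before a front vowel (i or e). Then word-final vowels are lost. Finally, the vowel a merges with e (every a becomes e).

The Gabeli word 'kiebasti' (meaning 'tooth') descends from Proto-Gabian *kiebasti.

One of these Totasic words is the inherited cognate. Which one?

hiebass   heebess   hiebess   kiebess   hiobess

Totasic: start from *kiebasti.
  rule 1 (unconditioned shift): kiebasti → hiebasti
  rule 2 (unconditioned shift): hiebasti → hiebassi
  rule 3: no change — hiebassi
  rule 4 (apocope): hiebassi → hiebass
  rule 5 (vowel merger): hiebass → hiebess
  ⇒ Totasic hiebess
The other candidates each miss or misapply at least one Totasic change.

hiebess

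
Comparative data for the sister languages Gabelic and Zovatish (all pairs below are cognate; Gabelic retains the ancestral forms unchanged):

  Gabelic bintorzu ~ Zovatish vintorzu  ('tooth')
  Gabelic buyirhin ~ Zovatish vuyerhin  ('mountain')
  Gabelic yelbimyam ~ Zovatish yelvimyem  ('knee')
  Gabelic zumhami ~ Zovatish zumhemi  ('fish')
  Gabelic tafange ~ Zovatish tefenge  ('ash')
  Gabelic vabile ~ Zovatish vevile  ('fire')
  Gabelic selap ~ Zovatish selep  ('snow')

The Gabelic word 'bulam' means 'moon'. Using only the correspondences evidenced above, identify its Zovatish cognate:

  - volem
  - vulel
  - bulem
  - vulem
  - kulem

vulem

buyirhin ~ vuyerhin — Gabelic b corresponds to Zovatish v word-initially before a back vowel.
yelbimyam ~ yelvimyem, zumhami ~ zumhemi — Gabelic a corresponds to Zovatish e after a consonant, before a nasal.
Applying these to Gabelic 'bulam':
  bulam → vulam   (b→v word-initially before a back vowel)
  vulam → vulem   (a→e after a consonant, before a nasal)
So the Zovatish cognate is 'vulem'.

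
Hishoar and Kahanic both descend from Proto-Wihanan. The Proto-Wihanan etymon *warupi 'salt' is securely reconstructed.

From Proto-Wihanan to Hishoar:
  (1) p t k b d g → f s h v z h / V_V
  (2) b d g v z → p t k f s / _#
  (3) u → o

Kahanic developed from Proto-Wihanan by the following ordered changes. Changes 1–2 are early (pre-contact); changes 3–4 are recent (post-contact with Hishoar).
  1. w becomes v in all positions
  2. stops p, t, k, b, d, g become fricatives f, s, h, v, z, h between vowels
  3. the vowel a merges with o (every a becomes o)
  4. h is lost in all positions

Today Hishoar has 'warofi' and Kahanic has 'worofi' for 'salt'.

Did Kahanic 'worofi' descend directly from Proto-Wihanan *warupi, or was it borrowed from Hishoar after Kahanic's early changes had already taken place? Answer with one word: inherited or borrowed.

borrowed

If inherited, *warupi would pass through all of Kahanic's changes:
Kahanic: start from *warupi.
  rule 1 (unconditioned shift): warupi → varupi
  rule 2 (intervocalic lenition): varupi → varufi
  rule 3 (vowel merger): varufi → vorufi
  rule 4: no change — vorufi
  ⇒ Kahanic vorufi
If borrowed from Hishoar 'warofi' after the early changes, it would undergo only the recent ones:
  rule 3 (vowel merger): warofi → worofi
  rule 4 (h-loss): no change (worofi)
  ⇒ as a loan: worofi
Kahanic 'worofi' matches the loan outcome 'worofi', not the inherited 'vorufi' — it skipped the early Kahanic changes, so it was borrowed from Hishoar.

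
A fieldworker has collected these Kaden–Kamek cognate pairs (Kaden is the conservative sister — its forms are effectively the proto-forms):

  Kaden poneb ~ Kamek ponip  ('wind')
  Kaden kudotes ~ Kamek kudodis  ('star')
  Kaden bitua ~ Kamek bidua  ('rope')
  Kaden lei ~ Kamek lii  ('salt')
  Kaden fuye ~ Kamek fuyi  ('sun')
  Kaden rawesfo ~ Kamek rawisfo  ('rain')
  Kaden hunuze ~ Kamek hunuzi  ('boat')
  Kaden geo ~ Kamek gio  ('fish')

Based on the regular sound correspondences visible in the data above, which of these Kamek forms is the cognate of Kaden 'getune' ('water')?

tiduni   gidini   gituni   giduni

kudotes ~ kudodis, rawesfo ~ rawisfo — Kaden e corresponds to Kamek i after a consonant, before a consonant other than r, m, n, p, b, f, v.
bitua ~ bidua — Kaden t corresponds to Kamek d between vowels (before a back vowel).
fuye ~ fuyi, hunuze ~ hunuzi — Kaden e corresponds to Kamek i word-finally.
Applying these to Kaden 'getune':
  getune → gitune   (e→i after a consonant, before a consonant other than r, m, n, p, b, f, v)
  gitune → gidune   (t→d between vowels (before a back vowel))
  gidune → giduni   (e→i word-finally)
So the Kamek cognate is 'giduni'.

giduni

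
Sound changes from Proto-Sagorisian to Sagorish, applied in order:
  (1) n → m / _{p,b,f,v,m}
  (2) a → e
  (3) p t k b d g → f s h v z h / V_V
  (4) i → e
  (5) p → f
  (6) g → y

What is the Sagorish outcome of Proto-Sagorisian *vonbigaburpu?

vombehevurfu

Sagorish: *vonbigaburpu > vombigaburpu > vombigeburpu > vombihevurpu > vombehevurpu > vombehevurfu  (by nasal place assimilation, vowel merger, intervocalic lenition, vowel merger, unconditioned shift)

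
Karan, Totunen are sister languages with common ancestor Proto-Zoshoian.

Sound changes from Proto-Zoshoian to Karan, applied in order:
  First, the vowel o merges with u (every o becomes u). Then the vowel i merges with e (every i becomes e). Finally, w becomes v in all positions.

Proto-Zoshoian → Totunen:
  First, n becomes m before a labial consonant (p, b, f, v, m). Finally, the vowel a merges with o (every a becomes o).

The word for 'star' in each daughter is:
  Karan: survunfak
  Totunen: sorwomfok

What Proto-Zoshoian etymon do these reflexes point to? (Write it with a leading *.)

*sorwonfak

Position 6: Karan has n, Totunen has m. Karan preserves n here (none of its changes turn any other segment into n), so the proto-segment is *n.
Position 4: Karan has v, Totunen has w. Totunen preserves w here (none of its changes turn any other segment into w), so the proto-segment is *w.
This points to *sorwonfak. Verify forward in each daughter:
Karan: start from *sorwonfak.
  rule 1 (vowel merger): sorwonfak → surwunfak
  rule 2: no change — surwunfak
  rule 3 (unconditioned shift): surwunfak → survunfak
  ⇒ Karan survunfak
Totunen: *sorwonfak > sorwomfak > sorwomfok  (by nasal place assimilation, vowel merger)
Only *sorwonfak yields all of Karan survunfak, Totunen sorwomfok.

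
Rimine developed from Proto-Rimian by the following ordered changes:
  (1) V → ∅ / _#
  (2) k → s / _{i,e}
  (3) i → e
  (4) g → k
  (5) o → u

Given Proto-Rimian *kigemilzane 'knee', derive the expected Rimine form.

sekemelzan

Rimine: *kigemilzane
  kigemilzane → kigemilzan   [apocope]
  kigemilzan → sigemilzan   [palatalisation]
  sigemilzan → segemelzan   [vowel merger]
  segemelzan → sekemelzan   [unconditioned shift]
  sekemelzan (rule 5 does not apply)
  giving Rimine sekemelzan.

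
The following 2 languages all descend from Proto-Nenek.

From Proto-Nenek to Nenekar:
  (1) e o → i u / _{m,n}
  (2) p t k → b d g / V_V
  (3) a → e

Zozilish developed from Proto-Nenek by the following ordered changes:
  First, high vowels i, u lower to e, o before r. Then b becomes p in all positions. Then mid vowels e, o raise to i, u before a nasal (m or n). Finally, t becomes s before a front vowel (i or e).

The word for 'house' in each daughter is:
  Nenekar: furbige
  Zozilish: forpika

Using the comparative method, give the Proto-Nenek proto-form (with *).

*furbika

Position 6: Nenekar has g, Zozilish has k. Zozilish preserves k here (none of its changes turn any other segment into k), so the proto-segment is *k.
Position 4: Nenekar has b, Zozilish has p. Taking the neighbouring segments as reconstructed: Nenekar b can only go back to *b; Zozilish p could go back to *p or *b — the one source consistent with every daughter is *b.
This points to *furbika. Verify forward in each daughter:
Nenekar: *furbika > furbiga > furbige  (by intervocalic voicing, vowel merger)
Zozilish: *furbika
  furbika → forbika   [pre-rhotic lowering]
  forbika → forpika   [unconditioned shift]
  forpika (rule 3 does not apply)
  forpika (rule 4 does not apply)
  giving Zozilish forpika.
*furbika is the unique common source.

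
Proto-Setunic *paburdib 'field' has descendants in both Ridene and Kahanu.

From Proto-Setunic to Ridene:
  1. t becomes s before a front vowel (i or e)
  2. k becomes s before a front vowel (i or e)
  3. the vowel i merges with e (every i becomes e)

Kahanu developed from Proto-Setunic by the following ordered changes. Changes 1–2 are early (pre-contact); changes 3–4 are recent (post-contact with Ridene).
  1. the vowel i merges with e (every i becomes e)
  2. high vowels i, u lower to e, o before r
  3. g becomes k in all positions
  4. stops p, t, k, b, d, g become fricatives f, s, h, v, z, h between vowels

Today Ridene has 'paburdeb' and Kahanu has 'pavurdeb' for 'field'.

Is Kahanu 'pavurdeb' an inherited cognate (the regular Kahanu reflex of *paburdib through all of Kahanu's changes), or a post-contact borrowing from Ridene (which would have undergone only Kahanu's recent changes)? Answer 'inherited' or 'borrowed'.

borrowed

If inherited, *paburdib would pass through all of Kahanu's changes:
Kahanu: *paburdib
  paburdib → paburdeb   [vowel merger]
  paburdeb → pabordeb   [pre-rhotic lowering]
  pabordeb (rule 3 does not apply)
  pabordeb → pavordeb   [intervocalic lenition]
  giving Kahanu pavordeb.
If borrowed from Ridene 'paburdeb' after the early changes, it would undergo only the recent ones:
  rule 3 (unconditioned shift): no change (paburdeb)
  rule 4 (intervocalic lenition): paburdeb → pavurdeb
  ⇒ as a loan: pavurdeb
Kahanu 'pavurdeb' matches the loan outcome 'pavurdeb', not the inherited 'pavordeb' — it skipped the early Kahanu changes, so it was borrowed from Ridene.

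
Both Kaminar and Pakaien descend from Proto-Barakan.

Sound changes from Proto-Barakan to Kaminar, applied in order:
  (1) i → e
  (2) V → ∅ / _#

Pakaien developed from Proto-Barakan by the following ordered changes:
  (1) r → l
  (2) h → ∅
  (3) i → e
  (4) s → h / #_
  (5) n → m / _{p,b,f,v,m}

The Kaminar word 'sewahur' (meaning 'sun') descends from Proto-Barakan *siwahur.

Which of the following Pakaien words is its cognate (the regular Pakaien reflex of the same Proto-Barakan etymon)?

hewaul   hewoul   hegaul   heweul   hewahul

Pakaien: start from *siwahur.
  rule 1 (unconditioned shift): siwahur → siwahul
  rule 2 (h-loss): siwahul → siwaul
  rule 3 (vowel merger): siwaul → sewaul
  rule 4 (debuccalisation): sewaul → hewaul
  rule 5: no change — hewaul
  ⇒ Pakaien hewaul
Only 'hewaul' matches the regular Pakaien development of *siwahur.

hewaul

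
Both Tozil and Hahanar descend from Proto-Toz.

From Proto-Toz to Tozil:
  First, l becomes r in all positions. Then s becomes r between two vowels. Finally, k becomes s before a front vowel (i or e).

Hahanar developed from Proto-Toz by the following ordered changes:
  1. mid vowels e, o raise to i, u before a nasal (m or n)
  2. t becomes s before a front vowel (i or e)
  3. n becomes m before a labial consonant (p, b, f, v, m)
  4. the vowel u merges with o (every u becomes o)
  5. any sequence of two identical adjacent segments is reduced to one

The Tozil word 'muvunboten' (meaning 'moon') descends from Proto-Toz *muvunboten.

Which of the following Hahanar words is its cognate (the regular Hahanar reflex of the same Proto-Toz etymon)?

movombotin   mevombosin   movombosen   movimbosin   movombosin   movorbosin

Hahanar: *muvunboten
  muvunboten → muvunbotin   [pre-nasal raising]
  muvunbotin → muvunbosin   [palatalisation]
  muvunbosin → muvumbosin   [nasal place assimilation]
  muvumbosin → movombosin   [vowel merger]
  movombosin (rule 5 does not apply)
  giving Hahanar movombosin.
Only 'movombosin' matches the regular Hahanar development of *muvunboten.

movombosin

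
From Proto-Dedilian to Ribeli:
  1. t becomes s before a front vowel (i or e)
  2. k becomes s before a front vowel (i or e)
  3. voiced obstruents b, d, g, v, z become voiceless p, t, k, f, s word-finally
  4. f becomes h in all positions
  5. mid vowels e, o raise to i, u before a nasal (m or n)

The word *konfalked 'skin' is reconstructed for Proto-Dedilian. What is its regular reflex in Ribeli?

Ribeli: start from *konfalked.
  rule 1: no change — konfalked
  rule 2 (palatalisation): konfalked → konfalsed
  rule 3 (final devoicing): konfalsed → konfalset
  rule 4 (unconditioned shift): konfalset → konhalset
  rule 5 (pre-nasal raising): konhalset → kunhalset
  ⇒ Ribeli kunhalset

kunhalset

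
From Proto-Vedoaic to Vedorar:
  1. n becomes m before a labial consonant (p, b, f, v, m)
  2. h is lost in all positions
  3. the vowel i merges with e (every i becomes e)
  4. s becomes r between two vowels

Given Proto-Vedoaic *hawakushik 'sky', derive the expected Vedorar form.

awakurek

Vedorar: *hawakushik > awakusik > awakusek > awakurek  (by h-loss, vowel merger, rhotacism)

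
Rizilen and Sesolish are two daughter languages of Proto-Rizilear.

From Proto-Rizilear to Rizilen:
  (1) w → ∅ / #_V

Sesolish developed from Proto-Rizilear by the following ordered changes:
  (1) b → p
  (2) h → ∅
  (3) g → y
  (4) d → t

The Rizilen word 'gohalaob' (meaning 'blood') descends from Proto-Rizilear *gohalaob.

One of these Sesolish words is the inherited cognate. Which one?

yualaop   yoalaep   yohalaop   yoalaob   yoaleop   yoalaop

yoalaop

Sesolish: start from *gohalaob.
  rule 1 (unconditioned shift): gohalaob → gohalaop
  rule 2 (h-loss): gohalaop → goalaop
  rule 3 (unconditioned shift): goalaop → yoalaop
  rule 4: no change — yoalaop
  ⇒ Sesolish yoalaop
The other candidates each miss or misapply at least one Sesolish change.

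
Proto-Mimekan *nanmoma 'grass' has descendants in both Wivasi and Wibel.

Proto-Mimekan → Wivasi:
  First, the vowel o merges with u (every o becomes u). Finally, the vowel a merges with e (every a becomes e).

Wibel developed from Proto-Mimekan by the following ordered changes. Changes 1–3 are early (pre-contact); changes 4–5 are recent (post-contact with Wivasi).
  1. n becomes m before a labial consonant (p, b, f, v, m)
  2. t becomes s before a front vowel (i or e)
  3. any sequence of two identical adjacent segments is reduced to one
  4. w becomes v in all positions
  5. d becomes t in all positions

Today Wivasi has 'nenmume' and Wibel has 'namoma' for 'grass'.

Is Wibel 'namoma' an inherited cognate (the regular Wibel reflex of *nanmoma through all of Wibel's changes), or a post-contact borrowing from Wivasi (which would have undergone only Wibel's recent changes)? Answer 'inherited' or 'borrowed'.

If inherited, *nanmoma would pass through all of Wibel's changes:
Wibel: *nanmoma > nammoma > namoma  (by nasal place assimilation, degemination)
If borrowed from Wivasi 'nenmume' after the early changes, it would undergo only the recent ones:
  rule 4 (unconditioned shift): no change (nenmume)
  rule 5 (unconditioned shift): no change (nenmume)
  ⇒ as a loan: nenmume
Wibel 'namoma' matches the inherited outcome exactly, so it is an inherited cognate, not a loan.

inherited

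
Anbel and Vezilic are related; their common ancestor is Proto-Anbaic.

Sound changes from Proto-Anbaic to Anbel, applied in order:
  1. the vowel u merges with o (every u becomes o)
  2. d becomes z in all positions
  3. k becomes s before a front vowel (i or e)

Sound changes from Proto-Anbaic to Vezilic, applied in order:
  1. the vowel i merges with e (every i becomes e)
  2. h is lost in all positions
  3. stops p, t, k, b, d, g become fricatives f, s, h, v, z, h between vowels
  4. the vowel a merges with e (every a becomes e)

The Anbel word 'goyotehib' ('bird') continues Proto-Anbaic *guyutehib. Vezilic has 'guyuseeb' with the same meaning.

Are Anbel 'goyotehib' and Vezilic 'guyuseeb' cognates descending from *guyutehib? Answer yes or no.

yes

Derive the expected Vezilic reflex of *guyutehib:
Vezilic: *guyutehib
  guyutehib → guyuteheb   [vowel merger]
  guyuteheb → guyuteeb   [h-loss]
  guyuteeb → guyuseeb   [intervocalic lenition]
  guyuseeb (rule 4 does not apply)
  giving Vezilic guyuseeb.
Vezilic 'guyuseeb' matches the regular reflex exactly, so the pair is cognate.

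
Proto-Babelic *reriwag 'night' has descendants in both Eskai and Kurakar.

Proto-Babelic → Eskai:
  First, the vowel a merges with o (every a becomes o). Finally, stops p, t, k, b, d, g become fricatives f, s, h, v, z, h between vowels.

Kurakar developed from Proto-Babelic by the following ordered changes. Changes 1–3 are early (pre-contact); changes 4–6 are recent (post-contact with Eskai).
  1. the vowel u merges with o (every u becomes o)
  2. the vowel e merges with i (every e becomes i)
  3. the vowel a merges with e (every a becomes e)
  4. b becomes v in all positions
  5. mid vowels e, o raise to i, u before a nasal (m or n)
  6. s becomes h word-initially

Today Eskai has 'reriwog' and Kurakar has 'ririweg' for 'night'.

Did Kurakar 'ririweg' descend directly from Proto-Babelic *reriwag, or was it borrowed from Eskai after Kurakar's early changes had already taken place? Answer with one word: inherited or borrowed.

If inherited, *reriwag would pass through all of Kurakar's changes:
Kurakar: start from *reriwag.
  rule 1: no change — reriwag
  rule 2 (vowel merger): reriwag → ririwag
  rule 3 (vowel merger): ririwag → ririweg
  rule 4: no change — ririweg
  rule 5: no change — ririweg
  rule 6: no change — ririweg
  ⇒ Kurakar ririweg
If borrowed from Eskai 'reriwog' after the early changes, it would undergo only the recent ones:
  rule 4 (unconditioned shift): no change (reriwog)
  rule 5 (pre-nasal raising): no change (reriwog)
  rule 6 (debuccalisation): no change (reriwog)
  ⇒ as a loan: reriwog
Kurakar 'ririweg' matches the inherited outcome exactly, so it is an inherited cognate, not a loan.

inherited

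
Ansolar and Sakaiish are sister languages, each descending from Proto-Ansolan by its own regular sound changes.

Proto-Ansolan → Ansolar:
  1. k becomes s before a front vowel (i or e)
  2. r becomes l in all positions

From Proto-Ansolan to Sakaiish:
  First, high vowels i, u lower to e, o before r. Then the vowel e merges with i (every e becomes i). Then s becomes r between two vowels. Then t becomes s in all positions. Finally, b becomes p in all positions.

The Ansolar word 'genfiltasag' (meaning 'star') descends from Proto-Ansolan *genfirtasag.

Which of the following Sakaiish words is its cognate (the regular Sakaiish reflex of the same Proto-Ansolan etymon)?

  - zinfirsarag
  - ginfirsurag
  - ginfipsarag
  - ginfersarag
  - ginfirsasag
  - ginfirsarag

Sakaiish: *genfirtasag > genfertasag > ginfirtasag > ginfirtarag > ginfirsarag  (by pre-rhotic lowering, vowel merger, rhotacism, unconditioned shift)
Only 'ginfirsarag' matches the regular Sakaiish development of *genfirtasag.

ginfirsarag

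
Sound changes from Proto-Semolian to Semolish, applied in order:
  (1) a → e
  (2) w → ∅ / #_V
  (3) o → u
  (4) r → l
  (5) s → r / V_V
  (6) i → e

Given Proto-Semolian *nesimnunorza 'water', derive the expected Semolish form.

neremnunulze

Semolish: *nesimnunorza
  nesimnunorza → nesimnunorze   [vowel merger]
  nesimnunorze (rule 2 does not apply)
  nesimnunorze → nesimnunurze   [vowel merger]
  nesimnunurze → nesimnunulze   [unconditioned shift]
  nesimnunulze → nerimnunulze   [rhotacism]
  nerimnunulze → neremnunulze   [vowel merger]
  giving Semolish neremnunulze.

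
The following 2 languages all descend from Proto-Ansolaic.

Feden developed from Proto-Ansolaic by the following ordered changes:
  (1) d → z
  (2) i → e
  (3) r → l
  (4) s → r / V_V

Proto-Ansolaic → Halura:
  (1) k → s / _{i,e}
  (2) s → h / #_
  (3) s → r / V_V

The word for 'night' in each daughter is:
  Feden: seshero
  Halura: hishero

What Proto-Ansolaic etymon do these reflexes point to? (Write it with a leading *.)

Position 2: Feden has e, Halura has i. Halura preserves i here (none of its changes turn any other segment into i), so the proto-segment is *i.
Position 6: Feden has r, Halura has r. In Feden, r can only continue *s, so the proto-segment is *s.
Position 1: Feden has s, Halura has h. Feden preserves s here (none of its changes turn any other segment into s), so the proto-segment is *s.
Verify the candidate proto-form against each daughter:
Feden: *sisheso
  sisheso (rule 1 does not apply)
  sisheso → sesheso   [vowel merger]
  sesheso (rule 3 does not apply)
  sesheso → seshero   [rhotacism]
  giving Feden seshero.
Halura: start from *sisheso.
  rule 1: no change — sisheso
  rule 2 (debuccalisation): sisheso → hisheso
  rule 3 (rhotacism): hisheso → hishero
  ⇒ Halura hishero
*sisheso is the unique common source.

*sisheso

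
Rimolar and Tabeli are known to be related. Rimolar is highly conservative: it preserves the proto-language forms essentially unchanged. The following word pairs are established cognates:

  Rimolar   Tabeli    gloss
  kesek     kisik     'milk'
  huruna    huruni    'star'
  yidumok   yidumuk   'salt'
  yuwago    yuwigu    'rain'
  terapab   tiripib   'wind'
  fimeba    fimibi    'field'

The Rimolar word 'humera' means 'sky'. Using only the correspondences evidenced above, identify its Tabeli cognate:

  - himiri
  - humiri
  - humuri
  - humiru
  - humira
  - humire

humiri

terapab ~ tiripib — Rimolar e corresponds to Tabeli i after a consonant, before r.
huruna ~ huruni, fimeba ~ fimibi — Rimolar a corresponds to Tabeli i word-finally.
Applying these to Rimolar 'humera':
  humera → humira   (e→i after a consonant, before r)
  humira → humiri   (a→i word-finally)
So the Tabeli cognate is 'humiri'.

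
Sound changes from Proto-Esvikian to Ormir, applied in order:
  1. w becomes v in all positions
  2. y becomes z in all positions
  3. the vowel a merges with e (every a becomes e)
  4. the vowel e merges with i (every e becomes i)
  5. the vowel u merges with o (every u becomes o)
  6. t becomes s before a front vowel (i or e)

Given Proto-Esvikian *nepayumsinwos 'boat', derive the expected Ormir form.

Ormir: start from *nepayumsinwos.
  rule 1 (unconditioned shift): nepayumsinwos → nepayumsinvos
  rule 2 (unconditioned shift): nepayumsinvos → nepazumsinvos
  rule 3 (vowel merger): nepazumsinvos → nepezumsinvos
  rule 4 (vowel merger): nepezumsinvos → nipizumsinvos
  rule 5 (vowel merger): nipizumsinvos → nipizomsinvos
  rule 6: no change — nipizomsinvos
  ⇒ Ormir nipizomsinvos

nipizomsinvos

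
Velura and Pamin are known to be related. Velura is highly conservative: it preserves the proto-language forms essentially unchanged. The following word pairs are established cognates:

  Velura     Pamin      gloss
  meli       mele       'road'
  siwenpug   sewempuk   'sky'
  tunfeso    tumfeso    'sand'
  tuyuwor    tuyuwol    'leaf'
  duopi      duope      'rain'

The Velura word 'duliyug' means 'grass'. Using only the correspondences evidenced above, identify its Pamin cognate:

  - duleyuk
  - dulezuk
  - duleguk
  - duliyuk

duleyuk

siwenpug ~ sewempuk — Velura i corresponds to Pamin e after a consonant, before a consonant other than r, m, n, p, b, f, v.
siwenpug ~ sewempuk — Velura g corresponds to Pamin k word-finally.
Applying these to Velura 'duliyug':
  duliyug → duleyug   (i→e after a consonant, before a consonant other than r, m, n, p, b, f, v)
  duleyug → duleyuk   (g→k word-finally)
So the Pamin cognate is 'duleyuk'.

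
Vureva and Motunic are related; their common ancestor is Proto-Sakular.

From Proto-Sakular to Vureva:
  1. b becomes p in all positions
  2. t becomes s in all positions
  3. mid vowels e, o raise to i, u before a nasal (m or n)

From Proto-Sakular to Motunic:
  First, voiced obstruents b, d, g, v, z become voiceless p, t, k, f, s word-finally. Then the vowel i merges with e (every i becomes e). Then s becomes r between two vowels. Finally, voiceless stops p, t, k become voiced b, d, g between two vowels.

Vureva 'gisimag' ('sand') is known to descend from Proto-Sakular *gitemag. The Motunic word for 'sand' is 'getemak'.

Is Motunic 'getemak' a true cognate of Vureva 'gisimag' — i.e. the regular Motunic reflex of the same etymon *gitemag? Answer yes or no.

no

Derive the expected Motunic reflex of *gitemag:
Motunic: *gitemag > gitemak > getemak > gedemak  (by final devoicing, vowel merger, intervocalic voicing)
The regular Motunic reflex would be 'gedemak', but the attested form is 'getemak'. The correspondence is irregular, so they are not cognates (the Motunic form has a different source).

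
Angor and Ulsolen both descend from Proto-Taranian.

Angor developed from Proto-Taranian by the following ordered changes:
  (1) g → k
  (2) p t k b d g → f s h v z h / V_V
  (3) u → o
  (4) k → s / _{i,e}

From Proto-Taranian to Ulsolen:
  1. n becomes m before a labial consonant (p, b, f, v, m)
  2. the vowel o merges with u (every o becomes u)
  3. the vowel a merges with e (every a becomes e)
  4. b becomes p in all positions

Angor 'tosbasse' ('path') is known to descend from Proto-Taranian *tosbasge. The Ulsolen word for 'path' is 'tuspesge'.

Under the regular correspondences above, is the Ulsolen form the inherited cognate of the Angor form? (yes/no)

Derive the expected Ulsolen reflex of *tosbasge:
Ulsolen: *tosbasge
  tosbasge (rule 1 does not apply)
  tosbasge → tusbasge   [vowel merger]
  tusbasge → tusbesge   [vowel merger]
  tusbesge → tuspesge   [unconditioned shift]
  giving Ulsolen tuspesge.
Ulsolen 'tuspesge' matches the regular reflex exactly, so the pair is cognate.

yes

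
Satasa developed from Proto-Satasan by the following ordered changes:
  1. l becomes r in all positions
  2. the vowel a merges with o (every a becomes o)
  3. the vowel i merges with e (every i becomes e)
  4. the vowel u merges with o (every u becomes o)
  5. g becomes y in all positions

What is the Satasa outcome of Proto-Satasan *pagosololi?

Satasa: start from *pagosololi.
  rule 1 (unconditioned shift): pagosololi → pagosorori
  rule 2 (vowel merger): pagosorori → pogosorori
  rule 3 (vowel merger): pogosorori → pogosorore
  rule 4: no change — pogosorore
  rule 5 (unconditioned shift): pogosorore → poyosorore
  ⇒ Satasa poyosorore

poyosorore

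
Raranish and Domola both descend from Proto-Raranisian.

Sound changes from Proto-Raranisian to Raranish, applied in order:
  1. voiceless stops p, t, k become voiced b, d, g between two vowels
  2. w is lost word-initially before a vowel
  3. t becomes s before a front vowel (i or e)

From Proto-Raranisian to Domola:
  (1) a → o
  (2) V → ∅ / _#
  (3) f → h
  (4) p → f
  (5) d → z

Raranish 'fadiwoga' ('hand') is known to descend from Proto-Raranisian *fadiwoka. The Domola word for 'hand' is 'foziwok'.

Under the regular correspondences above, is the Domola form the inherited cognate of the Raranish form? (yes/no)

Derive the expected Domola reflex of *fadiwoka:
Domola: *fadiwoka
  fadiwoka → fodiwoko   [vowel merger]
  fodiwoko → fodiwok   [apocope]
  fodiwok → hodiwok   [unconditioned shift]
  hodiwok (rule 4 does not apply)
  hodiwok → hoziwok   [unconditioned shift]
  giving Domola hoziwok.
The regular Domola reflex would be 'hoziwok', but the attested form is 'foziwok'. The correspondence is irregular, so they are not cognates (the Domola form has a different source).

no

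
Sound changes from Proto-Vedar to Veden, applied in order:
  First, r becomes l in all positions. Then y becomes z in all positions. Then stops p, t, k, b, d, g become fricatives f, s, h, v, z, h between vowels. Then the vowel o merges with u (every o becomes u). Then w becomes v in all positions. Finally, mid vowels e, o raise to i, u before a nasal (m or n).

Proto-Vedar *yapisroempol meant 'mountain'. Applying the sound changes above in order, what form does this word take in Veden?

zafisluimpul

Veden: start from *yapisroempol.
  rule 1 (unconditioned shift): yapisroempol → yapisloempol
  rule 2 (unconditioned shift): yapisloempol → zapisloempol
  rule 3 (intervocalic lenition): zapisloempol → zafisloempol
  rule 4 (vowel merger): zafisloempol → zafisluempul
  rule 5: no change — zafisluempul
  rule 6 (pre-nasal raising): zafisluempul → zafisluimpul
  ⇒ Veden zafisluimpul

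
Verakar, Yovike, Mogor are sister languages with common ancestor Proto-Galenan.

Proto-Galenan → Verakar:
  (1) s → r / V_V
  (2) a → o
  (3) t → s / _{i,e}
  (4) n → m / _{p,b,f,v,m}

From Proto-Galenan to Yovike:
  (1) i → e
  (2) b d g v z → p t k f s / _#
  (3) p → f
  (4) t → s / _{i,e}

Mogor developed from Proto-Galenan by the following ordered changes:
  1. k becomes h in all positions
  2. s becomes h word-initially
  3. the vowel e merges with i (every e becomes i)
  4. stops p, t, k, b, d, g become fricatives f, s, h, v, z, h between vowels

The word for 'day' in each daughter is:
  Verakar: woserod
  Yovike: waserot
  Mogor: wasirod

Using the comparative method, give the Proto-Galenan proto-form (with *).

*waterod

Position 3: Verakar has s, Yovike has s, Mogor has s. Taking the neighbouring segments as reconstructed: Verakar s can only go back to *t; Yovike s could go back to *t or *s; Mogor s could go back to *t or *s — the one source consistent with every daughter is *t.
Position 2: Verakar has o, Yovike has a, Mogor has a. Yovike preserves a here (none of its changes turn any other segment into a), so the proto-segment is *a.
Verify the candidate proto-form against each daughter:
Verakar: start from *waterod.
  rule 1: no change — waterod
  rule 2 (vowel merger): waterod → woterod
  rule 3 (palatalisation): woterod → woserod
  rule 4: no change — woserod
  ⇒ Verakar woserod
Yovike: *waterod
  waterod (rule 1 does not apply)
  waterod → waterot   [final devoicing]
  waterot (rule 3 does not apply)
  waterot → waserot   [palatalisation]
  giving Yovike waserot.
Mogor: *waterod
  waterod (rule 1 does not apply)
  waterod (rule 2 does not apply)
  waterod → watirod   [vowel merger]
  watirod → wasirod   [intervocalic lenition]
  giving Mogor wasirod.
*waterod is the unique common source.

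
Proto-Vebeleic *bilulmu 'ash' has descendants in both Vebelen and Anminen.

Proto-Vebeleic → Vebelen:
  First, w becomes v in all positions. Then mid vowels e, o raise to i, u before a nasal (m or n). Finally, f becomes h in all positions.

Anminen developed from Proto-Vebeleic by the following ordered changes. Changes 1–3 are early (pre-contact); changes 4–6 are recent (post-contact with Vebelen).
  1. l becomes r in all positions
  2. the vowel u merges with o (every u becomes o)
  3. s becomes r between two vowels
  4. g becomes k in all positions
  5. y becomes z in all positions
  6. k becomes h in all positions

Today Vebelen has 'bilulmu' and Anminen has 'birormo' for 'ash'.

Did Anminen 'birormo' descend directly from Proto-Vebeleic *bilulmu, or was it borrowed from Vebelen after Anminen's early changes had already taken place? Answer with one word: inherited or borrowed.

If inherited, *bilulmu would pass through all of Anminen's changes:
Anminen: *bilulmu
  bilulmu → birurmu   [unconditioned shift]
  birurmu → birormo   [vowel merger]
  birormo (rule 3 does not apply)
  birormo (rule 4 does not apply)
  birormo (rule 5 does not apply)
  birormo (rule 6 does not apply)
  giving Anminen birormo.
If borrowed from Vebelen 'bilulmu' after the early changes, it would undergo only the recent ones:
  rule 4 (unconditioned shift): no change (bilulmu)
  rule 5 (unconditioned shift): no change (bilulmu)
  rule 6 (unconditioned shift): no change (bilulmu)
  ⇒ as a loan: bilulmu
Anminen 'birormo' matches the inherited outcome exactly, so it is an inherited cognate, not a loan.

inherited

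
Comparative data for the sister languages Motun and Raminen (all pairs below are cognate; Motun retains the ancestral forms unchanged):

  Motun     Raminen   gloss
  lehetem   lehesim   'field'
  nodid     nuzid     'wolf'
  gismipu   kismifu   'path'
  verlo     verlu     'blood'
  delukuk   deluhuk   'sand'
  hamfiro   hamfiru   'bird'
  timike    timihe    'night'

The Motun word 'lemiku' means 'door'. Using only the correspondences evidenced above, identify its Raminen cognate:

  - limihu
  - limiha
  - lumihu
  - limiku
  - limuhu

lehetem ~ lehesim — Motun e corresponds to Raminen i after a consonant, before a nasal.
delukuk ~ deluhuk — Motun k corresponds to Raminen h between vowels (before a back vowel).
Applying these to Motun 'lemiku':
  lemiku → limiku   (e→i after a consonant, before a nasal)
  limiku → limihu   (k→h between vowels (before a back vowel))
So the Raminen cognate is 'limihu'.

limihu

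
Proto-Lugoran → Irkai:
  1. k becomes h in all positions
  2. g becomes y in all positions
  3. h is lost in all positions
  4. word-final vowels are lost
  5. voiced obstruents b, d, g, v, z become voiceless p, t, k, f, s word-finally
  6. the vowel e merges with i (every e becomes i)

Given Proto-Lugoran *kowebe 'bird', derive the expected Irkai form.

owip

Irkai: *kowebe
  kowebe → howebe   [unconditioned shift]
  howebe (rule 2 does not apply)
  howebe → owebe   [h-loss]
  owebe → oweb   [apocope]
  oweb → owep   [final devoicing]
  owep → owip   [vowel merger]
  giving Irkai owip.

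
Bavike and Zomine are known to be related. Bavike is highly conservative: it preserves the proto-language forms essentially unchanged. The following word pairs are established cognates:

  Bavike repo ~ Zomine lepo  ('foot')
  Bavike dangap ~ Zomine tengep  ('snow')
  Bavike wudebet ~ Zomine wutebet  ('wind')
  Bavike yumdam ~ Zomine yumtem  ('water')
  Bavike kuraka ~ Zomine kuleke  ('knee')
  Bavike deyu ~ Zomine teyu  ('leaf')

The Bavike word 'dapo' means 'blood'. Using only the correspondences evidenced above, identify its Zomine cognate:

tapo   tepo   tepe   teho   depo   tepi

dangap ~ tengep — Bavike d corresponds to Zomine t word-initially before a back vowel.
dangap ~ tengep — Bavike a corresponds to Zomine e after a consonant, before a labial obstruent.
Applying these to Bavike 'dapo':
  dapo → tapo   (d→t word-initially before a back vowel)
  tapo → tepo   (a→e after a consonant, before a labial obstruent)
So the Zomine cognate is 'tepo'.

tepo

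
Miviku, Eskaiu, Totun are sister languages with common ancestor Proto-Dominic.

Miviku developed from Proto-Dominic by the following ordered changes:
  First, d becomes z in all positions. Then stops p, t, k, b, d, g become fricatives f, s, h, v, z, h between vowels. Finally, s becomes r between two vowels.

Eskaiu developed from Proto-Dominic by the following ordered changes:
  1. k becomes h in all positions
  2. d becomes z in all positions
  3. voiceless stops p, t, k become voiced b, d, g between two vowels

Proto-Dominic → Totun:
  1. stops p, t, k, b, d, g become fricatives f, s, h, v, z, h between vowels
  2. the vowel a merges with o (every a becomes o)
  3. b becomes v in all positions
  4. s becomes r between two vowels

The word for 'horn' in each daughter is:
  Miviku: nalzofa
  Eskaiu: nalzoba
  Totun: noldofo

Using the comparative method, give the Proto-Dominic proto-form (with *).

Position 4: Miviku has z, Eskaiu has z, Totun has d. Totun preserves d here (none of its changes turn any other segment into d), so the proto-segment is *d.
Position 2: Miviku has a, Eskaiu has a, Totun has o. Miviku preserves a here (none of its changes turn any other segment into a), so the proto-segment is *a.
This points to *naldopa. Verify forward in each daughter:
Miviku: *naldopa
  naldopa → nalzopa   [unconditioned shift]
  nalzopa → nalzofa   [intervocalic lenition]
  nalzofa (rule 3 does not apply)
  giving Miviku nalzofa.
Eskaiu: *naldopa > nalzopa > nalzoba  (by unconditioned shift, intervocalic voicing)
Totun: start from *naldopa.
  rule 1 (intervocalic lenition): naldopa → naldofa
  rule 2 (vowel merger): naldofa → noldofo
  rule 3: no change — noldofo
  rule 4: no change — noldofo
  ⇒ Totun noldofo
*naldopa is the unique common source.

*naldopa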